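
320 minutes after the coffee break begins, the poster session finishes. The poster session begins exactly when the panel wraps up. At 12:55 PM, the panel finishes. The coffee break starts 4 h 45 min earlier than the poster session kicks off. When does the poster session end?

The poster session starts at 12:55 PM.
The coffee break starts at 12:55 PM − 285 min = 8:10 AM.
The poster session ends at 8:10 AM + 320 min = 1:30 PM.

1:30 PM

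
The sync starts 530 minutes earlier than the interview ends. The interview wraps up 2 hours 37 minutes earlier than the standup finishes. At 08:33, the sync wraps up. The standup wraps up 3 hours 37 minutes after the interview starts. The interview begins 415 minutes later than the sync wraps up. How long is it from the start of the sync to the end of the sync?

The interview starts at 08:33 + 415 min = 15:28.
The standup ends at 15:28 + 217 min = 19:05.
The interview ends at 19:05 − 157 min = 16:28.
The sync starts at 16:28 − 530 min = 07:38.
From 07:38 to 08:33 is 55 minutes.

55 minutes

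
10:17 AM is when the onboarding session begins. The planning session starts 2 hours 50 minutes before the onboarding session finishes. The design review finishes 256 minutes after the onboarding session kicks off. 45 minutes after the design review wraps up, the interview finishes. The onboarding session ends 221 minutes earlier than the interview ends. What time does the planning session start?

8:47 AM

The design review ends at 10:17 AM + 256 min = 2:33 PM.
The interview ends at 2:33 PM + 45 min = 3:18 PM.
The onboarding session ends at 3:18 PM − 221 min = 11:37 AM.
The planning session starts at 11:37 AM − 170 min = 8:47 AM.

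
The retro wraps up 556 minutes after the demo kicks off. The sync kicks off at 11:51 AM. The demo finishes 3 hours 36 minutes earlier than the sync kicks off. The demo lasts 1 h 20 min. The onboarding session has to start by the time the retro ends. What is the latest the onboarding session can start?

The demo ends at 11:51 AM − 216 min = 8:15 AM.
The demo starts at 8:15 AM − 80 min = 6:55 AM.
The retro ends at 6:55 AM + 556 min = 4:11 PM.
The onboarding session is bounded by the retro, so the latest it can start is 4:11 PM.

4:11 PM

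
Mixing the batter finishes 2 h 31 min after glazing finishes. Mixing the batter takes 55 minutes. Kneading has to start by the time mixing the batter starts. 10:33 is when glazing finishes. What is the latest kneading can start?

Mixing the batter ends at 10:33 + 151 min = 13:04.
Mixing the batter starts at 13:04 − 55 min = 12:09.
Kneading is bounded by mixing the batter, so the latest it can start is 12:09.

12:09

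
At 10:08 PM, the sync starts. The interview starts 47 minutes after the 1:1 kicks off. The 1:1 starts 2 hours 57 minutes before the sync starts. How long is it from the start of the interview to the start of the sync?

The 1:1 starts at 10:08 PM − 177 min = 7:11 PM.
The interview starts at 7:11 PM + 47 min = 7:58 PM.
From 7:58 PM to 10:08 PM is 130 minutes.

130 minutes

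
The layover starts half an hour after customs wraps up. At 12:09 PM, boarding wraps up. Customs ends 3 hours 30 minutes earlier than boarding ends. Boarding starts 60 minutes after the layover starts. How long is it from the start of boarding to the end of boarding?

Customs ends at 12:09 PM − 210 min = 8:39 AM.
The layover starts at 8:39 AM + 30 min = 9:09 AM.
Boarding starts at 9:09 AM + 60 min = 10:09 AM.
From 10:09 AM to 12:09 PM is 2 hours.

2 hours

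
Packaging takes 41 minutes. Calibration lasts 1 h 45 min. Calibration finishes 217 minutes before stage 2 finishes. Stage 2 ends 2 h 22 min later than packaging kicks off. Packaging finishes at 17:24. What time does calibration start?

13:43

Packaging starts at 17:24 − 41 min = 16:43.
Stage 2 ends at 16:43 + 142 min = 19:05.
Calibration ends at 19:05 − 217 min = 15:28.
Calibration starts at 15:28 − 105 min = 13:43.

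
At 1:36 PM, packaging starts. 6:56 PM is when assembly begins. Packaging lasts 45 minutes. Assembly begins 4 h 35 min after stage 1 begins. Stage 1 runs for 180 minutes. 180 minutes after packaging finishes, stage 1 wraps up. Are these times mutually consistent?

Packaging ends at 1:36 PM + 45 min = 2:21 PM.
Stage 1 ends at 2:21 PM + 180 min = 5:21 PM.
Stage 1 starts at 5:21 PM − 180 min = 2:21 PM.
Assembly starts at 2:21 PM + 275 min = 6:56 PM.
That matches the stated 6:56 PM, so the schedule is consistent.

Yes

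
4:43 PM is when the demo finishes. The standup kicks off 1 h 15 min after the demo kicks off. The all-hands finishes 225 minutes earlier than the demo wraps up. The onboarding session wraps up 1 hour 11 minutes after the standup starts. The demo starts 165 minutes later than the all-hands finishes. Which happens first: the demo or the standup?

the demo

The all-hands ends at 4:43 PM − 225 min = 12:58 PM.
The demo starts at 12:58 PM + 165 min = 3:43 PM.
The standup starts at 3:43 PM + 75 min = 4:58 PM.
The demo starts at 3:43 PM and the standup starts at 4:58 PM, so the demo is first.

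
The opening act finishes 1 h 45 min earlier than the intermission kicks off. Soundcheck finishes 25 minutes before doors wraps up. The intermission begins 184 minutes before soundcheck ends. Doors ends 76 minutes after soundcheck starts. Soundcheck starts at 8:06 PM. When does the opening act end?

4:08 PM

Doors ends at 8:06 PM + 76 min = 9:22 PM.
Soundcheck ends at 9:22 PM − 25 min = 8:57 PM.
The intermission starts at 8:57 PM − 184 min = 5:53 PM.
The opening act ends at 5:53 PM − 105 min = 4:08 PM.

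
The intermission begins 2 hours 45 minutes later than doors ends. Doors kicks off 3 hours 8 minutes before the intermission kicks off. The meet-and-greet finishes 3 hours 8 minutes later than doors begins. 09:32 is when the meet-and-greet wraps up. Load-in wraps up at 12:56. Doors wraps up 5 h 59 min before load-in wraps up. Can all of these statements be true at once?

No

Doors ends at 12:56 − 359 min = 06:57.
The intermission starts at 06:57 + 165 min = 09:42.
Doors starts at 09:42 − 188 min = 06:34.
The meet-and-greet ends at 06:34 + 188 min = 09:42.
But the meet-and-greet is also said to end at 09:32 — a 10-minute conflict.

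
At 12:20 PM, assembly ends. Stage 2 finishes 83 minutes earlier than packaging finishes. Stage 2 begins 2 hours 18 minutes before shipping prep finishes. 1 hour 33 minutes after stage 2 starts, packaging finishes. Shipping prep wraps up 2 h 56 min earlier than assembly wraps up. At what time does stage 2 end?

Shipping prep ends at 12:20 PM − 176 min = 9:24 AM.
Stage 2 starts at 9:24 AM − 138 min = 7:06 AM.
Packaging ends at 7:06 AM + 93 min = 8:39 AM.
Stage 2 ends at 8:39 AM − 83 min = 7:16 AM.

7:16 AM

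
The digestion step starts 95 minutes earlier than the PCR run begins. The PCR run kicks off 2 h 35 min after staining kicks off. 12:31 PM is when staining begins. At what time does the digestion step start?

1:31 PM

The PCR run starts at 12:31 PM + 155 min = 3:06 PM.
The digestion step starts at 3:06 PM − 95 min = 1:31 PM.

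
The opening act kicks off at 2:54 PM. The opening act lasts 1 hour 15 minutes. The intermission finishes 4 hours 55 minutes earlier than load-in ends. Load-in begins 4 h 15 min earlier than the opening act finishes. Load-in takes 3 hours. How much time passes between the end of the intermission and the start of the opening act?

The opening act ends at 2:54 PM + 75 min = 4:09 PM.
Load-in starts at 4:09 PM − 255 min = 11:54 AM.
Load-in ends at 11:54 AM + 180 min = 2:54 PM.
The intermission ends at 2:54 PM − 295 min = 9:59 AM.
From 9:59 AM to 2:54 PM is 295 minutes.

295 minutes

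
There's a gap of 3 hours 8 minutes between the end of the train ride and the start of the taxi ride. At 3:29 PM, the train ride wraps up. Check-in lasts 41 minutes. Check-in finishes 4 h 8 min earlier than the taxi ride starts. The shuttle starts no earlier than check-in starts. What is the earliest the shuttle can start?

1:48 PM

The taxi ride starts at 3:29 PM + 188 min = 6:37 PM.
Check-in ends at 6:37 PM − 248 min = 2:29 PM.
Check-in starts at 2:29 PM − 41 min = 1:48 PM.
The shuttle is bounded by check-in, so the earliest it can start is 1:48 PM.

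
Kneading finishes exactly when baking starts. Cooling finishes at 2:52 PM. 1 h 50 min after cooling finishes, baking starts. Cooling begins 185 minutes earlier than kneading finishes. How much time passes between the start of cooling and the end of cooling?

Baking starts at 2:52 PM + 110 min = 4:42 PM.
So kneading ends at 4:42 PM.
Cooling starts at 4:42 PM − 185 min = 1:37 PM.
From 1:37 PM to 2:52 PM is 75 minutes.

75 minutes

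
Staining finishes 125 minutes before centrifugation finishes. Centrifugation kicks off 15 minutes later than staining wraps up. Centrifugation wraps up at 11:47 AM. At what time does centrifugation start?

Staining ends at 11:47 AM − 125 min = 9:42 AM.
Centrifugation starts at 9:42 AM + 15 min = 9:57 AM.

9:57 AM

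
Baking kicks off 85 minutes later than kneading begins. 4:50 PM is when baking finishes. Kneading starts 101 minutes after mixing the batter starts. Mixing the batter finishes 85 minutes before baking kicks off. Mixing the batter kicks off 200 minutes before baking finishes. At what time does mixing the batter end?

3:11 PM

Mixing the batter starts at 4:50 PM − 200 min = 1:30 PM.
Kneading starts at 1:30 PM + 101 min = 3:11 PM.
Baking starts at 3:11 PM + 85 min = 4:36 PM.
Mixing the batter ends at 4:36 PM − 85 min = 3:11 PM.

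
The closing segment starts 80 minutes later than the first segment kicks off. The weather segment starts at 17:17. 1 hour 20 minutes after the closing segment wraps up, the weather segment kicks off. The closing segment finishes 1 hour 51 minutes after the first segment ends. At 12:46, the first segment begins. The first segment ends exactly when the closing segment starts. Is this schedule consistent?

Yes

The closing segment starts at 12:46 + 80 min = 14:06.
So the first segment ends at 14:06.
The closing segment ends at 14:06 + 111 min = 15:57.
The weather segment starts at 15:57 + 80 min = 17:17.
That matches the stated 17:17, so the schedule is consistent.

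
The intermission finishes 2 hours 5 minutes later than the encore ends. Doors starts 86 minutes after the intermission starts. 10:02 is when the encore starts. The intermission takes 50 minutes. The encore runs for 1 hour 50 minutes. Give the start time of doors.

The encore ends at 10:02 + 110 min = 11:52.
The intermission ends at 11:52 + 125 min = 13:57.
The intermission starts at 13:57 − 50 min = 13:07.
Doors starts at 13:07 + 86 min = 14:33.

14:33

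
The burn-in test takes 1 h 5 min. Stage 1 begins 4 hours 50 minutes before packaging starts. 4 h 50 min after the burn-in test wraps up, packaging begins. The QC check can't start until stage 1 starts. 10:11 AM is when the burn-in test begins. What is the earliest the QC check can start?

11:16 AM

The burn-in test ends at 10:11 AM + 65 min = 11:16 AM.
Packaging starts at 11:16 AM + 290 min = 4:06 PM.
Stage 1 starts at 4:06 PM − 290 min = 11:16 AM.
The QC check is bounded by stage 1, so the earliest it can start is 11:16 AM.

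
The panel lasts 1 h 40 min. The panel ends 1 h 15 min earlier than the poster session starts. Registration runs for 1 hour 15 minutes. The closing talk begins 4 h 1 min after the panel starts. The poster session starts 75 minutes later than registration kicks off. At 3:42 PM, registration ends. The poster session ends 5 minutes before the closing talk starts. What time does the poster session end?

4:43 PM

Registration starts at 3:42 PM − 75 min = 2:27 PM.
The poster session starts at 2:27 PM + 75 min = 3:42 PM.
The panel ends at 3:42 PM − 75 min = 2:27 PM.
The panel starts at 2:27 PM − 100 min = 12:47 PM.
The closing talk starts at 12:47 PM + 241 min = 4:48 PM.
The poster session ends at 4:48 PM − 5 min = 4:43 PM.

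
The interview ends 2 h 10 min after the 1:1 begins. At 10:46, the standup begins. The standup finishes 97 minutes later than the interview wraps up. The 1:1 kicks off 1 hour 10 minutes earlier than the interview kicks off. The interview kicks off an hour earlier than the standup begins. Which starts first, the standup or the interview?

the interview

The interview starts at 10:46 − 60 min = 09:46.
The standup starts at 10:46 and the interview starts at 09:46, so the interview is first.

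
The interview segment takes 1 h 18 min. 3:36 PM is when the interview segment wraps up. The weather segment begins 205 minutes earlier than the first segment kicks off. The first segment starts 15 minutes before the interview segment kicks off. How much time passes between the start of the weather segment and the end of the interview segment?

4 h 58 min

The interview segment starts at 3:36 PM − 78 min = 2:18 PM.
The first segment starts at 2:18 PM − 15 min = 2:03 PM.
The weather segment starts at 2:03 PM − 205 min = 10:38 AM.
From 10:38 AM to 3:36 PM is 4 h 58 min.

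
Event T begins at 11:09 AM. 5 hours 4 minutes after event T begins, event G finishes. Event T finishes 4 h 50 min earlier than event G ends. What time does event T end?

Event G ends at 11:09 AM + 304 min = 4:13 PM.
Event T ends at 4:13 PM − 290 min = 11:23 AM.

11:23 AM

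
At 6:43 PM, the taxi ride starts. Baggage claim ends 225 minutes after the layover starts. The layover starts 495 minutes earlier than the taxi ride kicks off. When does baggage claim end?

The layover starts at 6:43 PM − 495 min = 10:28 AM.
Baggage claim ends at 10:28 AM + 225 min = 2:13 PM.

2:13 PM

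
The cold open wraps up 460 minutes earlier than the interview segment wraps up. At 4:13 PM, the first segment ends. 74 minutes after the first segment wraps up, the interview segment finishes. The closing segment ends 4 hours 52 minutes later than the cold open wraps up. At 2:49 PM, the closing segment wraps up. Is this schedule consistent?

The interview segment ends at 4:13 PM + 74 min = 5:27 PM.
The cold open ends at 5:27 PM − 460 min = 9:47 AM.
The closing segment ends at 9:47 AM + 292 min = 2:39 PM.
But the closing segment is also said to end at 2:49 PM — a 10-minute conflict.

No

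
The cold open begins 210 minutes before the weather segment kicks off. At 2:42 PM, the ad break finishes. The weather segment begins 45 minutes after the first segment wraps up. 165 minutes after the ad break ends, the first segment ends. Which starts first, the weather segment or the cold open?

The first segment ends at 2:42 PM + 165 min = 5:27 PM.
The weather segment starts at 5:27 PM + 45 min = 6:12 PM.
The cold open starts at 6:12 PM − 210 min = 2:42 PM.
The weather segment starts at 6:12 PM and the cold open starts at 2:42 PM, so the cold open is first.

the cold open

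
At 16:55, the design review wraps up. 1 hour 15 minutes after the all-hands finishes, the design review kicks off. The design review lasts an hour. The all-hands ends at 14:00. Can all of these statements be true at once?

No

The design review starts at 14:00 + 75 min = 15:15.
The design review ends at 15:15 + 60 min = 16:15.
But the design review is also said to end at 16:55 — a 40-minute conflict.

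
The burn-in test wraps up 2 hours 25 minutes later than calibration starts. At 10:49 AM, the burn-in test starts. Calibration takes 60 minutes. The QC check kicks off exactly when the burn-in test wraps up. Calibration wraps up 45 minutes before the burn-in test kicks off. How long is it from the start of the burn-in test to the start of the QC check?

40 minutes

Calibration ends at 10:49 AM − 45 min = 10:04 AM.
Calibration starts at 10:04 AM − 60 min = 9:04 AM.
The burn-in test ends at 9:04 AM + 145 min = 11:29 AM.
So the QC check starts at 11:29 AM.
From 10:49 AM to 11:29 AM is 40 minutes.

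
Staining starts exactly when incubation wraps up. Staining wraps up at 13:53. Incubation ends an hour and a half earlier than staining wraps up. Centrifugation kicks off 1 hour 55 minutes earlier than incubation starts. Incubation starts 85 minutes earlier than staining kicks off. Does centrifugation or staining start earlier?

Incubation ends at 13:53 − 90 min = 12:23.
So staining starts at 12:23.
Incubation starts at 12:23 − 85 min = 10:58.
Centrifugation starts at 10:58 − 115 min = 09:03.
Centrifugation starts at 09:03 and staining starts at 12:23, so centrifugation is first.

centrifugation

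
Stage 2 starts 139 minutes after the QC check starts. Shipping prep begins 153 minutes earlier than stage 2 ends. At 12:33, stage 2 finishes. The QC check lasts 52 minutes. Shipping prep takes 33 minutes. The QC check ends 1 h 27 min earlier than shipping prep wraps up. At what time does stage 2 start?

10:33

Shipping prep starts at 12:33 − 153 min = 10:00.
Shipping prep ends at 10:00 + 33 min = 10:33.
The QC check ends at 10:33 − 87 min = 09:06.
The QC check starts at 09:06 − 52 min = 08:14.
Stage 2 starts at 08:14 + 139 min = 10:33.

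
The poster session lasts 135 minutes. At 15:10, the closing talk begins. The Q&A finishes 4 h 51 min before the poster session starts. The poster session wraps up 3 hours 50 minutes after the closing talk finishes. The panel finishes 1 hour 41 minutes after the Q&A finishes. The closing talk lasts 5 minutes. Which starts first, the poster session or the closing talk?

The closing talk ends at 15:10 + 5 min = 15:15.
The poster session ends at 15:15 + 230 min = 19:05.
The poster session starts at 19:05 − 135 min = 16:50.
The poster session starts at 16:50 and the closing talk starts at 15:10, so the closing talk is first.

the closing talk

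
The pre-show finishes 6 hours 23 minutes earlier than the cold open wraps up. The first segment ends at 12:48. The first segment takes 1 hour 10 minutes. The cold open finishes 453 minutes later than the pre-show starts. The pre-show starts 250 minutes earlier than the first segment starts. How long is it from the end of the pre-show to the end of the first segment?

4 h 10 min

The first segment starts at 12:48 − 70 min = 11:38.
The pre-show starts at 11:38 − 250 min = 07:28.
The cold open ends at 07:28 + 453 min = 15:01.
The pre-show ends at 15:01 − 383 min = 08:38.
From 08:38 to 12:48 is 4 h 10 min.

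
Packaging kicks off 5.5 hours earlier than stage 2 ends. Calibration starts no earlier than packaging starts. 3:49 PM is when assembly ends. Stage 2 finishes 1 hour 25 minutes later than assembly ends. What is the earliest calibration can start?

11:44 AM

Stage 2 ends at 3:49 PM + 85 min = 5:14 PM.
Packaging starts at 5:14 PM − 330 min = 11:44 AM.
Calibration is bounded by packaging, so the earliest it can start is 11:44 AM.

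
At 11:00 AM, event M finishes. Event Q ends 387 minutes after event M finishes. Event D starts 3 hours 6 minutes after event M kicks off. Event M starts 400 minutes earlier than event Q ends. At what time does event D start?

Event Q ends at 11:00 AM + 387 min = 5:27 PM.
Event M starts at 5:27 PM − 400 min = 10:47 AM.
Event D starts at 10:47 AM + 186 min = 1:53 PM.

1:53 PM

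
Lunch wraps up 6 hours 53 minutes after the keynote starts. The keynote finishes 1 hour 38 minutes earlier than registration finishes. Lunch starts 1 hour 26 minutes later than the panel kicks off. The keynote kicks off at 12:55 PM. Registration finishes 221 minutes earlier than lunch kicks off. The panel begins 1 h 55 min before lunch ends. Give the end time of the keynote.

Lunch ends at 12:55 PM + 413 min = 7:48 PM.
The panel starts at 7:48 PM − 115 min = 5:53 PM.
Lunch starts at 5:53 PM + 86 min = 7:19 PM.
Registration ends at 7:19 PM − 221 min = 3:38 PM.
The keynote ends at 3:38 PM − 98 min = 2:00 PM.

2:00 PM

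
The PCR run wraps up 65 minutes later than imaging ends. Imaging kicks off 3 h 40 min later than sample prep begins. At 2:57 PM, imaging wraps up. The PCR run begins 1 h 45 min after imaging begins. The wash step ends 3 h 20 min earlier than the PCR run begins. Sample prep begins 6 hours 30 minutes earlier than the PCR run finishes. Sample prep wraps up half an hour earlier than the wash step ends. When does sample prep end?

11:07 AM

The PCR run ends at 2:57 PM + 65 min = 4:02 PM.
Sample prep starts at 4:02 PM − 390 min = 9:32 AM.
Imaging starts at 9:32 AM + 220 min = 1:12 PM.
The PCR run starts at 1:12 PM + 105 min = 2:57 PM.
The wash step ends at 2:57 PM − 200 min = 11:37 AM.
Sample prep ends at 11:37 AM − 30 min = 11:07 AM.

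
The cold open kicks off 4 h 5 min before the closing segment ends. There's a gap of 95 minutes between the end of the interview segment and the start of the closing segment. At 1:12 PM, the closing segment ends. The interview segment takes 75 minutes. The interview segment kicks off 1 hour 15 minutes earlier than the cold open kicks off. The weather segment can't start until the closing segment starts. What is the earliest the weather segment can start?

The cold open starts at 1:12 PM − 245 min = 9:07 AM.
The interview segment starts at 9:07 AM − 75 min = 7:52 AM.
The interview segment ends at 7:52 AM + 75 min = 9:07 AM.
The closing segment starts at 9:07 AM + 95 min = 10:42 AM.
The weather segment is bounded by the closing segment, so the earliest it can start is 10:42 AM.

10:42 AM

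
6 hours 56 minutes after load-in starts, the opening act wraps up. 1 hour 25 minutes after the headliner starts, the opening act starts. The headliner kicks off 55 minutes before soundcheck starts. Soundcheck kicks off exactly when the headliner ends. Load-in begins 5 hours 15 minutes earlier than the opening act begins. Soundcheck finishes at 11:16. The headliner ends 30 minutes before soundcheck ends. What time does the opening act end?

The headliner ends at 11:16 − 30 min = 10:46.
So soundcheck starts at 10:46.
The headliner starts at 10:46 − 55 min = 09:51.
The opening act starts at 09:51 + 85 min = 11:16.
Load-in starts at 11:16 − 315 min = 06:01.
The opening act ends at 06:01 + 416 min = 12:57.

12:57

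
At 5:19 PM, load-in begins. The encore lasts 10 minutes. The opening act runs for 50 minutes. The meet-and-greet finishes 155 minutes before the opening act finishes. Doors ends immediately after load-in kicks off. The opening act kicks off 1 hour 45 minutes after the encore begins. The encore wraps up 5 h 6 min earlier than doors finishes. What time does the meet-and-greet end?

12:03 PM

Doors ends at 5:19 PM.
The encore ends at 5:19 PM − 306 min = 12:13 PM.
The encore starts at 12:13 PM − 10 min = 12:03 PM.
The opening act starts at 12:03 PM + 105 min = 1:48 PM.
The opening act ends at 1:48 PM + 50 min = 2:38 PM.
The meet-and-greet ends at 2:38 PM − 155 min = 12:03 PM.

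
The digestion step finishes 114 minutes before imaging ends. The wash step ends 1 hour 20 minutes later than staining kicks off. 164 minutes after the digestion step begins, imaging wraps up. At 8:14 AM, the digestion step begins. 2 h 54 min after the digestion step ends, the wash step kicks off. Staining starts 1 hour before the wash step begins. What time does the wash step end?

12:18 PM

Imaging ends at 8:14 AM + 164 min = 10:58 AM.
The digestion step ends at 10:58 AM − 114 min = 9:04 AM.
The wash step starts at 9:04 AM + 174 min = 11:58 AM.
Staining starts at 11:58 AM − 60 min = 10:58 AM.
The wash step ends at 10:58 AM + 80 min = 12:18 PM.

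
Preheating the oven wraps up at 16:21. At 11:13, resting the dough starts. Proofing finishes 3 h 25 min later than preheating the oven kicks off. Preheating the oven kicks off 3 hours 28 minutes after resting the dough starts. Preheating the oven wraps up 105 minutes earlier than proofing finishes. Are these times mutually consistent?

Yes

Preheating the oven starts at 11:13 + 208 min = 14:41.
Proofing ends at 14:41 + 205 min = 18:06.
Preheating the oven ends at 18:06 − 105 min = 16:21.
That matches the stated 16:21, so the schedule is consistent.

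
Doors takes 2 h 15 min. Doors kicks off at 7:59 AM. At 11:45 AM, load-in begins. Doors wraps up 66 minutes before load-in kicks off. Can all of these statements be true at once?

Doors ends at 11:45 AM − 66 min = 10:39 AM.
Doors starts at 10:39 AM − 135 min = 8:24 AM.
But doors is also said to start at 7:59 AM — a 25-minute conflict.

No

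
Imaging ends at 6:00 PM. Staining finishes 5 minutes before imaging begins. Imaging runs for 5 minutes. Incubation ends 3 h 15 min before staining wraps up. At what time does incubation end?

2:35 PM

Imaging starts at 6:00 PM − 5 min = 5:55 PM.
Staining ends at 5:55 PM − 5 min = 5:50 PM.
Incubation ends at 5:50 PM − 195 min = 2:35 PM.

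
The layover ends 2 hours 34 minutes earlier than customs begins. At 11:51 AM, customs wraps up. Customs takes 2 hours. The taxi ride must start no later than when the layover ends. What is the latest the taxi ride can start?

Customs starts at 11:51 AM − 120 min = 9:51 AM.
The layover ends at 9:51 AM − 154 min = 7:17 AM.
The taxi ride is bounded by the layover, so the latest it can start is 7:17 AM.

7:17 AM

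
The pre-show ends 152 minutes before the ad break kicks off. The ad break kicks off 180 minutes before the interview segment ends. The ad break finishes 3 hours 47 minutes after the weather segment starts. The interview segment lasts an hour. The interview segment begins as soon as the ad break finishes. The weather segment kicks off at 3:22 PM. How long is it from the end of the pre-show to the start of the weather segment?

The ad break ends at 3:22 PM + 227 min = 7:09 PM.
So the interview segment starts at 7:09 PM.
The interview segment ends at 7:09 PM + 60 min = 8:09 PM.
The ad break starts at 8:09 PM − 180 min = 5:09 PM.
The pre-show ends at 5:09 PM − 152 min = 2:37 PM.
From 2:37 PM to 3:22 PM is 45 minutes.

45 minutes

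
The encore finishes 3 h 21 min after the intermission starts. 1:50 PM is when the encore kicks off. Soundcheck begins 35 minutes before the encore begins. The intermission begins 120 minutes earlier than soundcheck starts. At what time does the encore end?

2:36 PM

Soundcheck starts at 1:50 PM − 35 min = 1:15 PM.
The intermission starts at 1:15 PM − 120 min = 11:15 AM.
The encore ends at 11:15 AM + 201 min = 2:36 PM.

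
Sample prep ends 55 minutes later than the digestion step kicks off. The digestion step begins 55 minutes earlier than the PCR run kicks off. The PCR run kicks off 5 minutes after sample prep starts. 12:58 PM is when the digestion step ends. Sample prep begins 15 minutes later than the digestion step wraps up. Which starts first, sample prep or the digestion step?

Sample prep starts at 12:58 PM + 15 min = 1:13 PM.
The PCR run starts at 1:13 PM + 5 min = 1:18 PM.
The digestion step starts at 1:18 PM − 55 min = 12:23 PM.
Sample prep starts at 1:13 PM and the digestion step starts at 12:23 PM, so the digestion step is first.

the digestion step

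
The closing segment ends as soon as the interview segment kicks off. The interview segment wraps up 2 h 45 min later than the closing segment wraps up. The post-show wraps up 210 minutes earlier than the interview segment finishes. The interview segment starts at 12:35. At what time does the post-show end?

The closing segment ends at 12:35.
The interview segment ends at 12:35 + 165 min = 15:20.
The post-show ends at 15:20 − 210 min = 11:50.

11:50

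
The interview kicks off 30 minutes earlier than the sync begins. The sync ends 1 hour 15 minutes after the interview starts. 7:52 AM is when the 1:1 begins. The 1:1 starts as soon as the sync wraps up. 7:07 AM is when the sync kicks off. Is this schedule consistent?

Yes

The interview starts at 7:07 AM − 30 min = 6:37 AM.
The sync ends at 6:37 AM + 75 min = 7:52 AM.
So the 1:1 starts at 7:52 AM.
That matches the stated 7:52 AM, so the schedule is consistent.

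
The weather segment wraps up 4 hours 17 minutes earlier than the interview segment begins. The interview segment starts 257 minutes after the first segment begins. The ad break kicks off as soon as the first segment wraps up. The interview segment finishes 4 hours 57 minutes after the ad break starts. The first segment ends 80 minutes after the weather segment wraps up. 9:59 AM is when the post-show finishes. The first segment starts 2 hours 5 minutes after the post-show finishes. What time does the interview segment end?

6:21 PM

The first segment starts at 9:59 AM + 125 min = 12:04 PM.
The interview segment starts at 12:04 PM + 257 min = 4:21 PM.
The weather segment ends at 4:21 PM − 257 min = 12:04 PM.
The first segment ends at 12:04 PM + 80 min = 1:24 PM.
So the ad break starts at 1:24 PM.
The interview segment ends at 1:24 PM + 297 min = 6:21 PM.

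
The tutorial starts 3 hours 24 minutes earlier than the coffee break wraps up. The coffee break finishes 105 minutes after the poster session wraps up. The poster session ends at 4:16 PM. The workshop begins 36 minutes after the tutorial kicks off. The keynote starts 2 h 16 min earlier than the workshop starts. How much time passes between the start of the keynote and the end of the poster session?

The coffee break ends at 4:16 PM + 105 min = 6:01 PM.
The tutorial starts at 6:01 PM − 204 min = 2:37 PM.
The workshop starts at 2:37 PM + 36 min = 3:13 PM.
The keynote starts at 3:13 PM − 136 min = 12:57 PM.
From 12:57 PM to 4:16 PM is 199 minutes.

199 minutes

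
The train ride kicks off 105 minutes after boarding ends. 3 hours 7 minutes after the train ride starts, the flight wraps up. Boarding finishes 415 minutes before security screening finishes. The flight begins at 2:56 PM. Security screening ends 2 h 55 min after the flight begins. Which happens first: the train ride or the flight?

the train ride

Security screening ends at 2:56 PM + 175 min = 5:51 PM.
Boarding ends at 5:51 PM − 415 min = 10:56 AM.
The train ride starts at 10:56 AM + 105 min = 12:41 PM.
The train ride starts at 12:41 PM and the flight starts at 2:56 PM, so the train ride is first.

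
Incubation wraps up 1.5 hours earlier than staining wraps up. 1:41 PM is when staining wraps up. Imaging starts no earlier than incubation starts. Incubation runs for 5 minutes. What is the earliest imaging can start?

12:06 PM

Incubation ends at 1:41 PM − 90 min = 12:11 PM.
Incubation starts at 12:11 PM − 5 min = 12:06 PM.
Imaging is bounded by incubation, so the earliest it can start is 12:06 PM.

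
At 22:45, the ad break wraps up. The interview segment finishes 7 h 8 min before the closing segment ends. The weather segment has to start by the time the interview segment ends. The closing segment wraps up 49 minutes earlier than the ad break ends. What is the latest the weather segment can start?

14:48

The closing segment ends at 22:45 − 49 min = 21:56.
The interview segment ends at 21:56 − 428 min = 14:48.
The weather segment is bounded by the interview segment, so the latest it can start is 14:48.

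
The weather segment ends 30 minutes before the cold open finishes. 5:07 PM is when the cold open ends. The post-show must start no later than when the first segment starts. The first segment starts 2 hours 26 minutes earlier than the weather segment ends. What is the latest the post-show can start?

The weather segment ends at 5:07 PM − 30 min = 4:37 PM.
The first segment starts at 4:37 PM − 146 min = 2:11 PM.
The post-show is bounded by the first segment, so the latest it can start is 2:11 PM.

2:11 PM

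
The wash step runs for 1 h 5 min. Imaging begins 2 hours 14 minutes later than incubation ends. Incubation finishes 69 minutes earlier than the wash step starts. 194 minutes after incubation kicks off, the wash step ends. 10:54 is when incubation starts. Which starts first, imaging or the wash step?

the wash step

The wash step ends at 10:54 + 194 min = 14:08.
The wash step starts at 14:08 − 65 min = 13:03.
Incubation ends at 13:03 − 69 min = 11:54.
Imaging starts at 11:54 + 134 min = 14:08.
Imaging starts at 14:08 and the wash step starts at 13:03, so the wash step is first.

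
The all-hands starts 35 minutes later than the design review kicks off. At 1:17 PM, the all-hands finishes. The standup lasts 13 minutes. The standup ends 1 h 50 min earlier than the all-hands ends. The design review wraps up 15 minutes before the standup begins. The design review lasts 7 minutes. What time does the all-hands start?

The standup ends at 1:17 PM − 110 min = 11:27 AM.
The standup starts at 11:27 AM − 13 min = 11:14 AM.
The design review ends at 11:14 AM − 15 min = 10:59 AM.
The design review starts at 10:59 AM − 7 min = 10:52 AM.
The all-hands starts at 10:52 AM + 35 min = 11:27 AM.

11:27 AM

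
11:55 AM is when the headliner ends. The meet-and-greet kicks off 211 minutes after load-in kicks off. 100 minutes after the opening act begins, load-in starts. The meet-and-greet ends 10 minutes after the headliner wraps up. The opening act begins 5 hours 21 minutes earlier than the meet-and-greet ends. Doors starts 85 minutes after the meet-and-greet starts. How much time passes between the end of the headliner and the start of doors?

1 h 25 min

The meet-and-greet ends at 11:55 AM + 10 min = 12:05 PM.
The opening act starts at 12:05 PM − 321 min = 6:44 AM.
Load-in starts at 6:44 AM + 100 min = 8:24 AM.
The meet-and-greet starts at 8:24 AM + 211 min = 11:55 AM.
Doors starts at 11:55 AM + 85 min = 1:20 PM.
From 11:55 AM to 1:20 PM is 1 h 25 min.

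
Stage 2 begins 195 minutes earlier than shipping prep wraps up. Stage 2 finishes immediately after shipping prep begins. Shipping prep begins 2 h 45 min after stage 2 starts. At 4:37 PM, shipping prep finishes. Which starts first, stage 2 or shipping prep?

Stage 2 starts at 4:37 PM − 195 min = 1:22 PM.
Shipping prep starts at 1:22 PM + 165 min = 4:07 PM.
Stage 2 starts at 1:22 PM and shipping prep starts at 4:07 PM, so stage 2 is first.

stage 2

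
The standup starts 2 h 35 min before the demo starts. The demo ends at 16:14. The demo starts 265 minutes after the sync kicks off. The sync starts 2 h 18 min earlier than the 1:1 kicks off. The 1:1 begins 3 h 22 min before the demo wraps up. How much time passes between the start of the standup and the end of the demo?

The 1:1 starts at 16:14 − 202 min = 12:52.
The sync starts at 12:52 − 138 min = 10:34.
The demo starts at 10:34 + 265 min = 14:59.
The standup starts at 14:59 − 155 min = 12:24.
From 12:24 to 16:14 is 230 minutes.

230 minutes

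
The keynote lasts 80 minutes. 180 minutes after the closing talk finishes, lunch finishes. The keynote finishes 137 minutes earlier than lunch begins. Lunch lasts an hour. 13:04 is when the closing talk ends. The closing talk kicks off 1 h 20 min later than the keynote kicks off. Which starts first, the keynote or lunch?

Lunch ends at 13:04 + 180 min = 16:04.
Lunch starts at 16:04 − 60 min = 15:04.
The keynote ends at 15:04 − 137 min = 12:47.
The keynote starts at 12:47 − 80 min = 11:27.
The keynote starts at 11:27 and lunch starts at 15:04, so the keynote is first.

the keynote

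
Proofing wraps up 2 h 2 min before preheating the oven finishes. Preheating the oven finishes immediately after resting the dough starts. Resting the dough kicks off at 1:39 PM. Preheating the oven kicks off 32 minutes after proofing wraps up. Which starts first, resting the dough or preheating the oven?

Preheating the oven ends at 1:39 PM.
Proofing ends at 1:39 PM − 122 min = 11:37 AM.
Preheating the oven starts at 11:37 AM + 32 min = 12:09 PM.
Resting the dough starts at 1:39 PM and preheating the oven starts at 12:09 PM, so preheating the oven is first.

preheating the oven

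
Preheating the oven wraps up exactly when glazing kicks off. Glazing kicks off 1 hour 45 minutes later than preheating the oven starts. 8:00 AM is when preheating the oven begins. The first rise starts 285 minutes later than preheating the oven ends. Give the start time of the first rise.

2:30 PM

Glazing starts at 8:00 AM + 105 min = 9:45 AM.
So preheating the oven ends at 9:45 AM.
The first rise starts at 9:45 AM + 285 min = 2:30 PM.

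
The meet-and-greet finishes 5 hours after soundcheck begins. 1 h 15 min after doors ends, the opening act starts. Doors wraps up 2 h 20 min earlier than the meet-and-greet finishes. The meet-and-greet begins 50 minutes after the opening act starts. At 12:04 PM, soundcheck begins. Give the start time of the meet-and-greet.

4:49 PM

The meet-and-greet ends at 12:04 PM + 300 min = 5:04 PM.
Doors ends at 5:04 PM − 140 min = 2:44 PM.
The opening act starts at 2:44 PM + 75 min = 3:59 PM.
The meet-and-greet starts at 3:59 PM + 50 min = 4:49 PM.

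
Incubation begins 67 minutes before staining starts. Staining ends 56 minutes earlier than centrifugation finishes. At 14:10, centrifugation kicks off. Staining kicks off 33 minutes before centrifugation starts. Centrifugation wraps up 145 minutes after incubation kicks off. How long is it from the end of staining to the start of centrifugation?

11 minutes

Staining starts at 14:10 − 33 min = 13:37.
Incubation starts at 13:37 − 67 min = 12:30.
Centrifugation ends at 12:30 + 145 min = 14:55.
Staining ends at 14:55 − 56 min = 13:59.
From 13:59 to 14:10 is 11 minutes.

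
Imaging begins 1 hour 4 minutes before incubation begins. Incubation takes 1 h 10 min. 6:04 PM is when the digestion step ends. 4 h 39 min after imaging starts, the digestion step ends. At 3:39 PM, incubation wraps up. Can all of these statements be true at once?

Yes

Incubation starts at 3:39 PM − 70 min = 2:29 PM.
Imaging starts at 2:29 PM − 64 min = 1:25 PM.
The digestion step ends at 1:25 PM + 279 min = 6:04 PM.
That matches the stated 6:04 PM, so the schedule is consistent.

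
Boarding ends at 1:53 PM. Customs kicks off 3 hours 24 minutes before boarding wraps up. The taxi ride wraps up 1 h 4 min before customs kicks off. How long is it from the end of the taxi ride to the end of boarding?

4 hours 28 minutes

Customs starts at 1:53 PM − 204 min = 10:29 AM.
The taxi ride ends at 10:29 AM − 64 min = 9:25 AM.
From 9:25 AM to 1:53 PM is 4 hours 28 minutes.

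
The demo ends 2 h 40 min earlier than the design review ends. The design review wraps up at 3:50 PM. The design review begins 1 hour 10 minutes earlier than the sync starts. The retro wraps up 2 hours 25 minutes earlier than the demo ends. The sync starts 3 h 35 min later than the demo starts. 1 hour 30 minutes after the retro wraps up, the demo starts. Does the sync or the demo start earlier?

the demo

The demo ends at 3:50 PM − 160 min = 1:10 PM.
The retro ends at 1:10 PM − 145 min = 10:45 AM.
The demo starts at 10:45 AM + 90 min = 12:15 PM.
The sync starts at 12:15 PM + 215 min = 3:50 PM.
The sync starts at 3:50 PM and the demo starts at 12:15 PM, so the demo is first.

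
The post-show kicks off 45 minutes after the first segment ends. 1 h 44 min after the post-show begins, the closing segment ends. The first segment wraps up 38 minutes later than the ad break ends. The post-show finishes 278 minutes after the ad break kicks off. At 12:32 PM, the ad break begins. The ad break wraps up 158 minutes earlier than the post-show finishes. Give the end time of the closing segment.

5:39 PM

The post-show ends at 12:32 PM + 278 min = 5:10 PM.
The ad break ends at 5:10 PM − 158 min = 2:32 PM.
The first segment ends at 2:32 PM + 38 min = 3:10 PM.
The post-show starts at 3:10 PM + 45 min = 3:55 PM.
The closing segment ends at 3:55 PM + 104 min = 5:39 PM.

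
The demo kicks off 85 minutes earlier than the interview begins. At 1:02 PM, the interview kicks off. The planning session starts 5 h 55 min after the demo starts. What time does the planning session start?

The demo starts at 1:02 PM − 85 min = 11:37 AM.
The planning session starts at 11:37 AM + 355 min = 5:32 PM.

5:32 PM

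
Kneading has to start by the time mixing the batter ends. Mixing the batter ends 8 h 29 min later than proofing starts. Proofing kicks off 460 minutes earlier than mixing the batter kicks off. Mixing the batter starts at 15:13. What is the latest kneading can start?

Proofing starts at 15:13 − 460 min = 07:33.
Mixing the batter ends at 07:33 + 509 min = 16:02.
Kneading is bounded by mixing the batter, so the latest it can start is 16:02.

16:02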